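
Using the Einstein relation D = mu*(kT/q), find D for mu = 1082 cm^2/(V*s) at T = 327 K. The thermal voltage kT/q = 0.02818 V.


Step 1: D = mu * (kT/q)
Step 2: D = 1082 * 0.02818
Step 3: D = 30.49 cm^2/s

30.49


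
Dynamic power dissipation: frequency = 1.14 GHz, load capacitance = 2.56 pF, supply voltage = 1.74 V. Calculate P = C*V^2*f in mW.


Step 1: V^2 = 1.74^2 = 3.0276 V^2
Step 2: P = C*V^2*f = 2.56e-12 F * 3.0276 * 1.14e9 Hz
Step 3: P = 8.83574784e-03 W
Step 4: P = 8.836 mW

8.836


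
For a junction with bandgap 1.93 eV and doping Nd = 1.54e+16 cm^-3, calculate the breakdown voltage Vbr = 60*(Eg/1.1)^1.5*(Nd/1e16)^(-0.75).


Step 1: Eg/1.1 = 1.93/1.1 = 1.754545
Step 2: (Eg/1.1)^1.5 = 1.754545^1.5 = 2.324057
Step 3: (Nd/1e16)^(-0.75) = (1.54)^(-0.75) = 0.723368
Step 4: Vbr = 60 * 2.324057 * 0.723368 = 100.9 V

100.9


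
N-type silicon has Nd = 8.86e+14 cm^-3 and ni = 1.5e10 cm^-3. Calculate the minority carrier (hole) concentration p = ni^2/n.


Step 1: Since Nd >> ni, n ≈ Nd = 8.86e+14 cm^-3
Step 2: p = ni^2 / n = (1.5e10)^2 / 8.86e+14
Step 3: p = 2.25e20 / 8.86e+14 = 2.54e+05 cm^-3

2.54e+05


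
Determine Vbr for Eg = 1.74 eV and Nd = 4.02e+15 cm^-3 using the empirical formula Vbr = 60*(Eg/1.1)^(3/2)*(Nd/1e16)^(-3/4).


Step 1: Eg/1.1 = 1.74/1.1 = 1.581818
Step 2: (Eg/1.1)^1.5 = 1.581818^1.5 = 1.989458
Step 3: (Nd/1e16)^(-0.75) = (0.402)^(-0.75) = 1.980754
Step 4: Vbr = 60 * 1.989458 * 1.980754 = 236.4 V

236.4


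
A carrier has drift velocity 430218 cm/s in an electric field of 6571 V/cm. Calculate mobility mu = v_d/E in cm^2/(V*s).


Step 1: mu = v_d / E
Step 2: mu = 430218 / 6571
Step 3: mu = 65.47 cm^2/(V*s)

65.47


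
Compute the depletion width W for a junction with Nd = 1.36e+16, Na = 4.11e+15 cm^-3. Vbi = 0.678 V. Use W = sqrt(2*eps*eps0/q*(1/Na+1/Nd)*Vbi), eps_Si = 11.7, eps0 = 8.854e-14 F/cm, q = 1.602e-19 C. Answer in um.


Step 1: 1/Na + 1/Nd = 1/4.11e+15 + 1/1.36e+16 = 3.16838e-16
Step 2: 2*eps*eps0/q = 2*11.7*8.854e-14/1.602e-19 = 1.293281e+07
Step 3: W^2 = 1.293281e+07 * 3.16838e-16 * 0.678 = 2.77818e-09
Step 4: W = sqrt(2.77818e-09) = 5.271e-05 cm = 0.5271 um

0.5271


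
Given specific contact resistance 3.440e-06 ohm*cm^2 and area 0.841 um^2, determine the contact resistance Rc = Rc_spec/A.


Step 1: Convert area to cm^2: 0.841 um^2 = 8.4100e-09 cm^2
Step 2: Rc = Rc_spec / A = 3.440e-06 / 8.4100e-09
Step 3: Rc = 4.09e+02 ohms

4.09e+02


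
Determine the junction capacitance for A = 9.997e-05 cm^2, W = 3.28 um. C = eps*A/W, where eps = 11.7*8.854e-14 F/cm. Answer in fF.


Step 1: eps_Si = 11.7 * 8.854e-14 = 1.035918e-12 F/cm
Step 2: W in cm = 3.28 * 1e-4 = 3.28e-04 cm
Step 3: C = 1.035918e-12 * 9.997e-05 / 3.28e-04 = 3.157339e-13 F
Step 4: C = 315.73 fF

315.73


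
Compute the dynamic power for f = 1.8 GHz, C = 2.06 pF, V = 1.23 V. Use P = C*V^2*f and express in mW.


Step 1: V^2 = 1.23^2 = 1.5129 V^2
Step 2: P = C*V^2*f = 2.06e-12 F * 1.5129 * 1.8e9 Hz
Step 3: P = 5.6098332e-03 W
Step 4: P = 5.61 mW

5.61


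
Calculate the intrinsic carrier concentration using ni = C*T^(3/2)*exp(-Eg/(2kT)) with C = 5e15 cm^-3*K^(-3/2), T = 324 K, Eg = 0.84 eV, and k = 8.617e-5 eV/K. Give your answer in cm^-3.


Step 1: Compute kT = 8.617e-5 * 324 = 0.02791908 eV
Step 2: Exponent = -Eg/(2kT) = -0.84/(2*0.02791908) = -15.04348
Step 3: T^(3/2) = 324^1.5 = 5832.00
Step 4: ni = 5e15 * 5832.00 * exp(-15.04348) = 8.54e+12 cm^-3

8.54e+12


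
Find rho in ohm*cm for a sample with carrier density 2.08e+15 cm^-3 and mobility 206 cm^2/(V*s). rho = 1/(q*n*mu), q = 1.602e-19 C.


Step 1: sigma = q * n * mu = 1.602e-19 * 2.08e+15 * 206 = 6.86425e-02 S/cm
Step 2: rho = 1 / sigma = 1 / 6.86425e-02 = 14.57 ohm*cm

14.57


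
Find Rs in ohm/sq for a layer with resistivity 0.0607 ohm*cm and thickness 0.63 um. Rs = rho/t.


Step 1: Convert thickness to cm: t = 0.63 um = 6.3000e-05 cm
Step 2: Rs = rho / t = 0.0607 / 6.3000e-05
Step 3: Rs = 963.5 ohm/sq

963.5


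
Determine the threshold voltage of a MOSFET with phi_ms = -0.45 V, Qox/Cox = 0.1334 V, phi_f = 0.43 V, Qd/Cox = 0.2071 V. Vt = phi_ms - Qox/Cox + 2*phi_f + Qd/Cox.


Step 1: Vt = phi_ms - Qox/Cox + 2*phi_f + Qd/Cox
Step 2: Vt = -0.45 - 0.1334 + 2*0.43 + 0.2071
Step 3: Vt = -0.45 - 0.1334 + 0.86 + 0.2071
Step 4: Vt = 0.4837 V

0.4837


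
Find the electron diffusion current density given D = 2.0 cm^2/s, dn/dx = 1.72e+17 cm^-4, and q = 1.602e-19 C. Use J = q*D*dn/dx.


Step 1: J = q * D * (dn/dx)
Step 2: J = 1.602e-19 * 2.0 * 1.72e+17
Step 3: J = 5.51e-02 A/cm^2

5.51e-02


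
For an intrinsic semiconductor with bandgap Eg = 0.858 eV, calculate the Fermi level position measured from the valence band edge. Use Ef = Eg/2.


Step 1: For an intrinsic semiconductor, the Fermi level sits at midgap.
Step 2: Ef = Eg / 2 = 0.858 / 2 = 0.429 eV

0.429


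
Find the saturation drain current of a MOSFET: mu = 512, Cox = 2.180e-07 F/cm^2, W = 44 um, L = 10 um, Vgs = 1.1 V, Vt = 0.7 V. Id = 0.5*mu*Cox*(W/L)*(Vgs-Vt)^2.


Step 1: Overdrive voltage Vov = Vgs - Vt = 1.1 - 0.7 = 0.4 V
Step 2: W/L = 44/10 = 4.4
Step 3: Id = 0.5 * 512 * 2.180e-07 * 4.4 * 0.4^2
Step 4: Id = 3.93e-05 A

3.93e-05


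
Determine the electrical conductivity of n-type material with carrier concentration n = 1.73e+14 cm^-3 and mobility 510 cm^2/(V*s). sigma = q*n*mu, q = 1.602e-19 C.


Step 1: sigma = q * n * mu
Step 2: sigma = 1.602e-19 * 1.73e+14 * 510
Step 3: sigma = 1.413e-02 S/cm

1.413e-02


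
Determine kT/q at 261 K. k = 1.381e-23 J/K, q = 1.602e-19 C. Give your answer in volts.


Step 1: kT = 1.381e-23 * 261 = 3.60441e-21 J
Step 2: Vt = kT/q = 3.60441e-21 / 1.602e-19
Step 3: Vt = 0.0225 V

0.0225


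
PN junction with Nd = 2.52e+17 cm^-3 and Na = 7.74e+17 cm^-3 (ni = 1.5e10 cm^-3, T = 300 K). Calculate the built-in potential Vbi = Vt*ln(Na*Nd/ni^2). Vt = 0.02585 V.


Step 1: Compute Na*Nd/ni^2 = 7.74e+17 * 2.52e+17 / (1.5e10)^2 = 8.6688e+14
Step 2: ln(8.6688e+14) = 34.3959
Step 3: Vbi = 0.02585 * 34.3959 = 0.889 V

0.889


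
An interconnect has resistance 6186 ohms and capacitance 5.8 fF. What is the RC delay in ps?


Step 1: tau = R * C
Step 2: tau = 6186 * 5.8 fF = 6186 * 5.8e-15 F
Step 3: tau = 3.58788e-11 s = 35.8788 ps

35.8788


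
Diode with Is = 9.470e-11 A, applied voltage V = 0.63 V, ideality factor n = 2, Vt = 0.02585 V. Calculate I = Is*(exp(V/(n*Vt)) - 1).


Step 1: V/(n*Vt) = 0.63/(2*0.02585) = 12.1857
Step 2: exp(12.1857) = 1.9597e+05
Step 3: I = 9.470e-11 * (1.9597e+05 - 1) = 1.86e-05 A

1.86e-05


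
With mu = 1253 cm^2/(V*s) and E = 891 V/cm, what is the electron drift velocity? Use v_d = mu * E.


Step 1: v_d = mu * E
Step 2: v_d = 1253 * 891 = 1116423
Step 3: v_d = 1.12e+06 cm/s

1.12e+06


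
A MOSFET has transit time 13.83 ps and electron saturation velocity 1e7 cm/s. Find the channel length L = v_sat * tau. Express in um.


Step 1: tau in seconds = 13.83 ps * 1e-12 = 1.3830e-11 s
Step 2: L = v_sat * tau = 1e7 * 1.3830e-11 = 1.3830e-04 cm
Step 3: L in um = 1.3830e-04 * 1e4 = 1.383 um

1.383


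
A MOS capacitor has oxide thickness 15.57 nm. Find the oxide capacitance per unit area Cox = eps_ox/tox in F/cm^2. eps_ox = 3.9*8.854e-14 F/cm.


Step 1: eps_ox = 3.9 * 8.854e-14 = 3.45306e-13 F/cm
Step 2: tox in cm = 15.57 nm * 1e-7 = 1.5570e-06 cm
Step 3: Cox = 3.45306e-13 / 1.5570e-06 = 2.22e-07 F/cm^2

2.22e-07


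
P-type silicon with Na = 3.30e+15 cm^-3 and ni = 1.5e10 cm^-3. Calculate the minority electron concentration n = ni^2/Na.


Step 1: Majority hole concentration p ≈ Na = 3.30e+15 cm^-3
Step 2: n = ni^2 / Na = (1.5e10)^2 / 3.30e+15
Step 3: n = 6.82e+04 cm^-3

6.82e+04


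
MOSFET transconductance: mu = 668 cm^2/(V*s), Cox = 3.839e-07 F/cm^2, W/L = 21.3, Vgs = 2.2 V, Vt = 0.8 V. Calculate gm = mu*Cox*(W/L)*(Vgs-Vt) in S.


Step 1: Vov = Vgs - Vt = 2.2 - 0.8 = 1.4 V
Step 2: gm = mu * Cox * (W/L) * Vov
Step 3: gm = 668 * 3.839e-07 * 21.3 * 1.4 = 7.65e-03 S

7.65e-03


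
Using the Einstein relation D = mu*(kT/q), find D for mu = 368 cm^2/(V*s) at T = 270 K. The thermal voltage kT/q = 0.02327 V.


Step 1: D = mu * (kT/q)
Step 2: D = 368 * 0.02327
Step 3: D = 8.56 cm^2/s

8.56


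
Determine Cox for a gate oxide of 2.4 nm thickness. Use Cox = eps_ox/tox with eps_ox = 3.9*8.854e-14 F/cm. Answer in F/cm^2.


Step 1: eps_ox = 3.9 * 8.854e-14 = 3.45306e-13 F/cm
Step 2: tox in cm = 2.4 nm * 1e-7 = 2.4000e-07 cm
Step 3: Cox = 3.45306e-13 / 2.4000e-07 = 1.44e-06 F/cm^2

1.44e-06


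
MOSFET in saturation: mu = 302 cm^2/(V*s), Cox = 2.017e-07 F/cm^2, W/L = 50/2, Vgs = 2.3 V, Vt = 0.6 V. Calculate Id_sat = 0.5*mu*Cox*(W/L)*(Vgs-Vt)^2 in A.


Step 1: Overdrive voltage Vov = Vgs - Vt = 2.3 - 0.6 = 1.7 V
Step 2: W/L = 50/2 = 25
Step 3: Id = 0.5 * 302 * 2.017e-07 * 25 * 1.7^2
Step 4: Id = 2.20e-03 A

2.20e-03


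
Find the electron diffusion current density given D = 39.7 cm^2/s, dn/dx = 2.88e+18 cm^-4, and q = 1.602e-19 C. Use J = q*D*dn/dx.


Step 1: J = q * D * (dn/dx)
Step 2: J = 1.602e-19 * 39.7 * 2.88e+18
Step 3: J = 1.83e+01 A/cm^2

1.83e+01


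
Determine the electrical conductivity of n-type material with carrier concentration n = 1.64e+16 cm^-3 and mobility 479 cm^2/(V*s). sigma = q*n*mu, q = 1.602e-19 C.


Step 1: sigma = q * n * mu
Step 2: sigma = 1.602e-19 * 1.64e+16 * 479
Step 3: sigma = 1.258e+00 S/cm

1.258e+00


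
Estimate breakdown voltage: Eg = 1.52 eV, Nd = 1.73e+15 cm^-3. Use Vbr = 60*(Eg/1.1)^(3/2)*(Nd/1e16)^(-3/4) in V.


Step 1: Eg/1.1 = 1.52/1.1 = 1.381818
Step 2: (Eg/1.1)^1.5 = 1.381818^1.5 = 1.624337
Step 3: (Nd/1e16)^(-0.75) = (0.173)^(-0.75) = 3.727910
Step 4: Vbr = 60 * 1.624337 * 3.727910 = 363.3 V

363.3


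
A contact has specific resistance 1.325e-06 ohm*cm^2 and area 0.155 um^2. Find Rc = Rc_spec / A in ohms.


Step 1: Convert area to cm^2: 0.155 um^2 = 1.5500e-09 cm^2
Step 2: Rc = Rc_spec / A = 1.325e-06 / 1.5500e-09
Step 3: Rc = 8.55e+02 ohms

8.55e+02


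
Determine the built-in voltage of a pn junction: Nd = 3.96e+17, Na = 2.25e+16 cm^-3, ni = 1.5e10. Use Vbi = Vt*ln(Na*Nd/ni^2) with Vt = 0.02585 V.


Step 1: Compute Na*Nd/ni^2 = 2.25e+16 * 3.96e+17 / (1.5e10)^2 = 3.9600e+13
Step 2: ln(3.9600e+13) = 31.3099
Step 3: Vbi = 0.02585 * 31.3099 = 0.809 V

0.809


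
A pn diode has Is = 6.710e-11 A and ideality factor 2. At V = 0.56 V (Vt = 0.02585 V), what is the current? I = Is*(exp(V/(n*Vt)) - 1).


Step 1: V/(n*Vt) = 0.56/(2*0.02585) = 10.8317
Step 2: exp(10.8317) = 5.0600e+04
Step 3: I = 6.710e-11 * (5.0600e+04 - 1) = 3.40e-06 A

3.40e-06


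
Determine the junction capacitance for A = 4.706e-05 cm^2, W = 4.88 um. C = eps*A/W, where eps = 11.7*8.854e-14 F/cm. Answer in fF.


Step 1: eps_Si = 11.7 * 8.854e-14 = 1.035918e-12 F/cm
Step 2: W in cm = 4.88 * 1e-4 = 4.88e-04 cm
Step 3: C = 1.035918e-12 * 4.706e-05 / 4.88e-04 = 9.989816e-14 F
Step 4: C = 99.9 fF

99.9


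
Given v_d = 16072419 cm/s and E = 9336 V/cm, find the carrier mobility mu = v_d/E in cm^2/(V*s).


Step 1: mu = v_d / E
Step 2: mu = 16072419 / 9336
Step 3: mu = 1721.55 cm^2/(V*s)

1721.55


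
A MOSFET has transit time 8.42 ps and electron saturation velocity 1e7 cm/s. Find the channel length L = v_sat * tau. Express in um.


Step 1: tau in seconds = 8.42 ps * 1e-12 = 8.4200e-12 s
Step 2: L = v_sat * tau = 1e7 * 8.4200e-12 = 8.4200e-05 cm
Step 3: L in um = 8.4200e-05 * 1e4 = 0.842 um

0.842


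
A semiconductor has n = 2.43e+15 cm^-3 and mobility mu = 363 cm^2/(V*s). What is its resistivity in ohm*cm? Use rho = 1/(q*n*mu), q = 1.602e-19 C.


Step 1: sigma = q * n * mu = 1.602e-19 * 2.43e+15 * 363 = 1.41311e-01 S/cm
Step 2: rho = 1 / sigma = 1 / 1.41311e-01 = 7.077 ohm*cm

7.077


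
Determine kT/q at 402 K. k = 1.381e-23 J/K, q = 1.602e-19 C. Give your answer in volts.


Step 1: kT = 1.381e-23 * 402 = 5.55162e-21 J
Step 2: Vt = kT/q = 5.55162e-21 / 1.602e-19
Step 3: Vt = 0.03465 V

0.03465


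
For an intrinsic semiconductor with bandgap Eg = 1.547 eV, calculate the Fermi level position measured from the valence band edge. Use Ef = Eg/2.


Step 1: For an intrinsic semiconductor, the Fermi level sits at midgap.
Step 2: Ef = Eg / 2 = 1.547 / 2 = 0.7735 eV

0.7735


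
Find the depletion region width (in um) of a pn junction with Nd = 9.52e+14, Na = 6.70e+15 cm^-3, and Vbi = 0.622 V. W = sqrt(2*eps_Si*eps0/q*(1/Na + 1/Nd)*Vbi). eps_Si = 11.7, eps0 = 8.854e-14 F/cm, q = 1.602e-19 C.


Step 1: 1/Na + 1/Nd = 1/6.70e+15 + 1/9.52e+14 = 1.19967e-15
Step 2: 2*eps*eps0/q = 2*11.7*8.854e-14/1.602e-19 = 1.293281e+07
Step 3: W^2 = 1.293281e+07 * 1.19967e-15 * 0.622 = 9.65039e-09
Step 4: W = sqrt(9.65039e-09) = 9.824e-05 cm = 0.9824 um

0.9824


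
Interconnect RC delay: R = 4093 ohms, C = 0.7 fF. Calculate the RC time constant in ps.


Step 1: tau = R * C
Step 2: tau = 4093 * 0.7 fF = 4093 * 7.0e-16 F
Step 3: tau = 2.8651e-12 s = 2.8651 ps

2.8651


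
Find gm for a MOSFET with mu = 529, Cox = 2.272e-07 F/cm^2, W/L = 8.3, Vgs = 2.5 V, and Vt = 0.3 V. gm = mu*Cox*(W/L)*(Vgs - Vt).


Step 1: Vov = Vgs - Vt = 2.5 - 0.3 = 2.2 V
Step 2: gm = mu * Cox * (W/L) * Vov
Step 3: gm = 529 * 2.272e-07 * 8.3 * 2.2 = 2.19e-03 S

2.19e-03


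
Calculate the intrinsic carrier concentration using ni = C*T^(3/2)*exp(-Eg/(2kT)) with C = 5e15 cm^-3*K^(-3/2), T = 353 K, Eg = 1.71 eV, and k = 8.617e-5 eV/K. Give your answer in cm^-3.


Step 1: Compute kT = 8.617e-5 * 353 = 0.03041801 eV
Step 2: Exponent = -Eg/(2kT) = -1.71/(2*0.03041801) = -28.10835
Step 3: T^(3/2) = 353^1.5 = 6632.27
Step 4: ni = 5e15 * 6632.27 * exp(-28.10835) = 2.06e+07 cm^-3

2.06e+07


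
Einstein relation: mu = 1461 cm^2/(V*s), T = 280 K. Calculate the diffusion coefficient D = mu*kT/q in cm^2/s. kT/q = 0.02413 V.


Step 1: D = mu * (kT/q)
Step 2: D = 1461 * 0.02413
Step 3: D = 35.25 cm^2/s

35.25


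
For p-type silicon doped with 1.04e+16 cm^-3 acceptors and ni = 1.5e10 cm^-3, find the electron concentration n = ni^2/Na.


Step 1: Majority hole concentration p ≈ Na = 1.04e+16 cm^-3
Step 2: n = ni^2 / Na = (1.5e10)^2 / 1.04e+16
Step 3: n = 2.16e+04 cm^-3

2.16e+04


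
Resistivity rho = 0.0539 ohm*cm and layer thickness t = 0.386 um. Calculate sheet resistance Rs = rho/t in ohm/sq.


Step 1: Convert thickness to cm: t = 0.386 um = 3.8600e-05 cm
Step 2: Rs = rho / t = 0.0539 / 3.8600e-05
Step 3: Rs = 1396.4 ohm/sq

1396.4


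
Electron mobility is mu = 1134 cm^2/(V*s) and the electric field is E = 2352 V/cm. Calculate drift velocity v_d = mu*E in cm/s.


Step 1: v_d = mu * E
Step 2: v_d = 1134 * 2352 = 2667168
Step 3: v_d = 2.67e+06 cm/s

2.67e+06


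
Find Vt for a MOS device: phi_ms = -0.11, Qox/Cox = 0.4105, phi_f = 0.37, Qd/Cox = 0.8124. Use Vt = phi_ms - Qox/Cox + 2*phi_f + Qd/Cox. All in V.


Step 1: Vt = phi_ms - Qox/Cox + 2*phi_f + Qd/Cox
Step 2: Vt = -0.11 - 0.4105 + 2*0.37 + 0.8124
Step 3: Vt = -0.11 - 0.4105 + 0.74 + 0.8124
Step 4: Vt = 1.0319 V

1.0319


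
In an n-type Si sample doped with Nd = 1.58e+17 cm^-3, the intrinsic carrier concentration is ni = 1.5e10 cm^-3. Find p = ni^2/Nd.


Step 1: Since Nd >> ni, n ≈ Nd = 1.58e+17 cm^-3
Step 2: p = ni^2 / n = (1.5e10)^2 / 1.58e+17
Step 3: p = 2.25e20 / 1.58e+17 = 1.42e+03 cm^-3

1.42e+03


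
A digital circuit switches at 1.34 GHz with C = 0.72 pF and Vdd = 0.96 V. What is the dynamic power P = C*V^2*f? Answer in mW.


Step 1: V^2 = 0.96^2 = 0.9216 V^2
Step 2: P = C*V^2*f = 0.72e-12 F * 0.9216 * 1.34e9 Hz
Step 3: P = 8.8915968e-04 W
Step 4: P = 0.889 mW

0.889


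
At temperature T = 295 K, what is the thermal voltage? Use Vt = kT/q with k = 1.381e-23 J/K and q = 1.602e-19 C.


Step 1: kT = 1.381e-23 * 295 = 4.07395e-21 J
Step 2: Vt = kT/q = 4.07395e-21 / 1.602e-19
Step 3: Vt = 0.02543 V

0.02543


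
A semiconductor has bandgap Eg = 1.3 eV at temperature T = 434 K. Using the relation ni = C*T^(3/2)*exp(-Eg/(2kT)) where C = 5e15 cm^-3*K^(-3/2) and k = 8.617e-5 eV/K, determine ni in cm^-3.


Step 1: Compute kT = 8.617e-5 * 434 = 0.03739778 eV
Step 2: Exponent = -Eg/(2kT) = -1.3/(2*0.03739778) = -17.38071
Step 3: T^(3/2) = 434^1.5 = 9041.38
Step 4: ni = 5e15 * 9041.38 * exp(-17.38071) = 1.28e+12 cm^-3

1.28e+12


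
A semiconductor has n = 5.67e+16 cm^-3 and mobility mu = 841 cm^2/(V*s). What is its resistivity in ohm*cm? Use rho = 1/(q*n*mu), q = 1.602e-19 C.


Step 1: sigma = q * n * mu = 1.602e-19 * 5.67e+16 * 841 = 7.63909e+00 S/cm
Step 2: rho = 1 / sigma = 1 / 7.63909e+00 = 0.1309 ohm*cm

0.1309


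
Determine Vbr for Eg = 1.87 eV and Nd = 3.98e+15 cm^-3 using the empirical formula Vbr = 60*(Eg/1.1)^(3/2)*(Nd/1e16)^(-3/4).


Step 1: Eg/1.1 = 1.87/1.1 = 1.700000
Step 2: (Eg/1.1)^1.5 = 1.700000^1.5 = 2.216529
Step 3: (Nd/1e16)^(-0.75) = (0.398)^(-0.75) = 1.995665
Step 4: Vbr = 60 * 2.216529 * 1.995665 = 265.4 V

265.4


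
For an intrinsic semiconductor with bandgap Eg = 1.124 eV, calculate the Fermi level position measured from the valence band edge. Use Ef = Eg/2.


Step 1: For an intrinsic semiconductor, the Fermi level sits at midgap.
Step 2: Ef = Eg / 2 = 1.124 / 2 = 0.562 eV

0.562


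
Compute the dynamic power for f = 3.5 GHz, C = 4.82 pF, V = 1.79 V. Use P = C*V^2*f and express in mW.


Step 1: V^2 = 1.79^2 = 3.2041 V^2
Step 2: P = C*V^2*f = 4.82e-12 F * 3.2041 * 3.5e9 Hz
Step 3: P = 5.4053167e-02 W
Step 4: P = 54.053 mW

54.053


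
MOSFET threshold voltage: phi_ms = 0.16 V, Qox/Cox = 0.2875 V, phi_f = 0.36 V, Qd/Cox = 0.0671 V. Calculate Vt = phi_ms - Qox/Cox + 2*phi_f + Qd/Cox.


Step 1: Vt = phi_ms - Qox/Cox + 2*phi_f + Qd/Cox
Step 2: Vt = 0.16 - 0.2875 + 2*0.36 + 0.0671
Step 3: Vt = 0.16 - 0.2875 + 0.72 + 0.0671
Step 4: Vt = 0.6596 V

0.6596


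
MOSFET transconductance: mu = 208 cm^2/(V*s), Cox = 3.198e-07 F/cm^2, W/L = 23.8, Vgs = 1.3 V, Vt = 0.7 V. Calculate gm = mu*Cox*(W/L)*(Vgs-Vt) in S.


Step 1: Vov = Vgs - Vt = 1.3 - 0.7 = 0.6 V
Step 2: gm = mu * Cox * (W/L) * Vov
Step 3: gm = 208 * 3.198e-07 * 23.8 * 0.6 = 9.50e-04 S

9.50e-04


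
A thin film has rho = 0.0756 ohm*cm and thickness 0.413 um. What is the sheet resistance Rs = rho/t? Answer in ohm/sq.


Step 1: Convert thickness to cm: t = 0.413 um = 4.1300e-05 cm
Step 2: Rs = rho / t = 0.0756 / 4.1300e-05
Step 3: Rs = 1830.5 ohm/sq

1830.5


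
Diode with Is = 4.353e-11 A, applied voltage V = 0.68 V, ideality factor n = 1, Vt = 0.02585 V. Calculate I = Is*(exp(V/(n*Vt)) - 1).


Step 1: V/(n*Vt) = 0.68/(1*0.02585) = 26.3056
Step 2: exp(26.3056) = 2.6569e+11
Step 3: I = 4.353e-11 * (2.6569e+11 - 1) = 1.16e+01 A

1.16e+01


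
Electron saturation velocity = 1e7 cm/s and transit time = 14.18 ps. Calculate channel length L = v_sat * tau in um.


Step 1: tau in seconds = 14.18 ps * 1e-12 = 1.4180e-11 s
Step 2: L = v_sat * tau = 1e7 * 1.4180e-11 = 1.4180e-04 cm
Step 3: L in um = 1.4180e-04 * 1e4 = 1.418 um

1.418


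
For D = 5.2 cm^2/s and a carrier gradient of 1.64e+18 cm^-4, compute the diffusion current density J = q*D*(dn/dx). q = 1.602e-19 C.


Step 1: J = q * D * (dn/dx)
Step 2: J = 1.602e-19 * 5.2 * 1.64e+18
Step 3: J = 1.37e+00 A/cm^2

1.37e+00


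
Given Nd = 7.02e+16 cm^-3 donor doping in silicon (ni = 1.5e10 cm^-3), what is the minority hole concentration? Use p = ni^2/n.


Step 1: Since Nd >> ni, n ≈ Nd = 7.02e+16 cm^-3
Step 2: p = ni^2 / n = (1.5e10)^2 / 7.02e+16
Step 3: p = 2.25e20 / 7.02e+16 = 3.21e+03 cm^-3

3.21e+03


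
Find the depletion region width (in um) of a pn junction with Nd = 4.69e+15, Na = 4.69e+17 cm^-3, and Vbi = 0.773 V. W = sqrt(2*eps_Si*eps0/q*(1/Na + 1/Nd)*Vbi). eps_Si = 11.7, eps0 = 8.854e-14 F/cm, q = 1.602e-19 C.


Step 1: 1/Na + 1/Nd = 1/4.69e+17 + 1/4.69e+15 = 2.15352e-16
Step 2: 2*eps*eps0/q = 2*11.7*8.854e-14/1.602e-19 = 1.293281e+07
Step 3: W^2 = 1.293281e+07 * 2.15352e-16 * 0.773 = 2.15289e-09
Step 4: W = sqrt(2.15289e-09) = 4.640e-05 cm = 0.464 um

0.464


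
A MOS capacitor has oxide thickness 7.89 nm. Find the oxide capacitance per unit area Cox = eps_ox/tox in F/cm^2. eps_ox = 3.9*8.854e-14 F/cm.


Step 1: eps_ox = 3.9 * 8.854e-14 = 3.45306e-13 F/cm
Step 2: tox in cm = 7.89 nm * 1e-7 = 7.8900e-07 cm
Step 3: Cox = 3.45306e-13 / 7.8900e-07 = 4.38e-07 F/cm^2

4.38e-07


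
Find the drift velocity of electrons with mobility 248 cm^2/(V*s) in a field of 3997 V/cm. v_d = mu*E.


Step 1: v_d = mu * E
Step 2: v_d = 248 * 3997 = 991256
Step 3: v_d = 9.91e+05 cm/s

9.91e+05


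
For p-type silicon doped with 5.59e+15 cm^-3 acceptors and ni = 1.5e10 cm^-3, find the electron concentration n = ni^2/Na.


Step 1: Majority hole concentration p ≈ Na = 5.59e+15 cm^-3
Step 2: n = ni^2 / Na = (1.5e10)^2 / 5.59e+15
Step 3: n = 4.03e+04 cm^-3

4.03e+04


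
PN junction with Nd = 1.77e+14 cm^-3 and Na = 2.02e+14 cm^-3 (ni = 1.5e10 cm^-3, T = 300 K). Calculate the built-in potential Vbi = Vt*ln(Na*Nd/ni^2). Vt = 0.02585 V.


Step 1: Compute Na*Nd/ni^2 = 2.02e+14 * 1.77e+14 / (1.5e10)^2 = 1.5891e+08
Step 2: ln(1.5891e+08) = 18.8838
Step 3: Vbi = 0.02585 * 18.8838 = 0.488 V

0.488


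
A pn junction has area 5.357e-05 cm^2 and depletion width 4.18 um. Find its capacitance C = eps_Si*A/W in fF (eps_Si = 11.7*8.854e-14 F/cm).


Step 1: eps_Si = 11.7 * 8.854e-14 = 1.035918e-12 F/cm
Step 2: W in cm = 4.18 * 1e-4 = 4.18e-04 cm
Step 3: C = 1.035918e-12 * 5.357e-05 / 4.18e-04 = 1.327611e-13 F
Step 4: C = 132.76 fF

132.76


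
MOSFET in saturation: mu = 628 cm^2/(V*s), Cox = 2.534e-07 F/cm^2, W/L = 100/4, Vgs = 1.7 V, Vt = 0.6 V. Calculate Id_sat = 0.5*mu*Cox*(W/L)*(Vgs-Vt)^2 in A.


Step 1: Overdrive voltage Vov = Vgs - Vt = 1.7 - 0.6 = 1.1 V
Step 2: W/L = 100/4 = 25
Step 3: Id = 0.5 * 628 * 2.534e-07 * 25 * 1.1^2
Step 4: Id = 2.41e-03 A

2.41e-03


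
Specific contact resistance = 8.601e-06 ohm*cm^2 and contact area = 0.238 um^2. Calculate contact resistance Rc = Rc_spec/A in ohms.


Step 1: Convert area to cm^2: 0.238 um^2 = 2.3800e-09 cm^2
Step 2: Rc = Rc_spec / A = 8.601e-06 / 2.3800e-09
Step 3: Rc = 3.61e+03 ohms

3.61e+03


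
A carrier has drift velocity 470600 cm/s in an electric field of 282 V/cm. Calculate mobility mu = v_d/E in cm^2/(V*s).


Step 1: mu = v_d / E
Step 2: mu = 470600 / 282
Step 3: mu = 1668.79 cm^2/(V*s)

1668.79


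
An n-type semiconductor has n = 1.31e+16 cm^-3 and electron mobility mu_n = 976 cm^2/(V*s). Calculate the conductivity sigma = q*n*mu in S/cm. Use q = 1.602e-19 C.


Step 1: sigma = q * n * mu
Step 2: sigma = 1.602e-19 * 1.31e+16 * 976
Step 3: sigma = 2.048e+00 S/cm

2.048e+00


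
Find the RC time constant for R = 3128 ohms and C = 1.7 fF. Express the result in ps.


Step 1: tau = R * C
Step 2: tau = 3128 * 1.7 fF = 3128 * 1.7e-15 F
Step 3: tau = 5.3176e-12 s = 5.3176 ps

5.3176


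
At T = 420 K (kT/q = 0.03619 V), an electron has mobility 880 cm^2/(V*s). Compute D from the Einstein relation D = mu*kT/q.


Step 1: D = mu * (kT/q)
Step 2: D = 880 * 0.03619
Step 3: D = 31.85 cm^2/s

31.85


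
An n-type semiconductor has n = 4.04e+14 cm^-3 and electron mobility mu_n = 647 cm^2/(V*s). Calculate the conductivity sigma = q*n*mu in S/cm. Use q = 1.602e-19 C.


Step 1: sigma = q * n * mu
Step 2: sigma = 1.602e-19 * 4.04e+14 * 647
Step 3: sigma = 4.187e-02 S/cm

4.187e-02


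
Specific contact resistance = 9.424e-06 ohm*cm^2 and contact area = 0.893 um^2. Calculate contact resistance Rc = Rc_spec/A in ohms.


Step 1: Convert area to cm^2: 0.893 um^2 = 8.9300e-09 cm^2
Step 2: Rc = Rc_spec / A = 9.424e-06 / 8.9300e-09
Step 3: Rc = 1.06e+03 ohms

1.06e+03


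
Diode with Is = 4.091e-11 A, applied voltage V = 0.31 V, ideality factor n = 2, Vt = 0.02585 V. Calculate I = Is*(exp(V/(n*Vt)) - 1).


Step 1: V/(n*Vt) = 0.31/(2*0.02585) = 5.9961
Step 2: exp(5.9961) = 4.0186e+02
Step 3: I = 4.091e-11 * (4.0186e+02 - 1) = 1.64e-08 A

1.64e-08


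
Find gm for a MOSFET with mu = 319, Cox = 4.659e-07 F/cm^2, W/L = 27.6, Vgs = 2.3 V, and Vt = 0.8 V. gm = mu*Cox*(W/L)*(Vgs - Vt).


Step 1: Vov = Vgs - Vt = 2.3 - 0.8 = 1.5 V
Step 2: gm = mu * Cox * (W/L) * Vov
Step 3: gm = 319 * 4.659e-07 * 27.6 * 1.5 = 6.15e-03 S

6.15e-03


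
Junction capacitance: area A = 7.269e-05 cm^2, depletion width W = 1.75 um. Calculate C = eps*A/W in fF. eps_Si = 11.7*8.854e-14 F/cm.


Step 1: eps_Si = 11.7 * 8.854e-14 = 1.035918e-12 F/cm
Step 2: W in cm = 1.75 * 1e-4 = 1.75e-04 cm
Step 3: C = 1.035918e-12 * 7.269e-05 / 1.75e-04 = 4.302907e-13 F
Step 4: C = 430.29 fF

430.29


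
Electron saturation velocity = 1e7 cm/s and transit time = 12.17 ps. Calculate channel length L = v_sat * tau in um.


Step 1: tau in seconds = 12.17 ps * 1e-12 = 1.2170e-11 s
Step 2: L = v_sat * tau = 1e7 * 1.2170e-11 = 1.2170e-04 cm
Step 3: L in um = 1.2170e-04 * 1e4 = 1.217 um

1.217


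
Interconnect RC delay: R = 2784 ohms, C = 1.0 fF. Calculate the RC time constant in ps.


Step 1: tau = R * C
Step 2: tau = 2784 * 1.0 fF = 2784 * 1.0e-15 F
Step 3: tau = 2.784e-12 s = 2.784 ps

2.784


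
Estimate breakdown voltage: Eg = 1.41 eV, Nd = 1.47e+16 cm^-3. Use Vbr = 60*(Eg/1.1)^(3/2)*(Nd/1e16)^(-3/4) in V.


Step 1: Eg/1.1 = 1.41/1.1 = 1.281818
Step 2: (Eg/1.1)^1.5 = 1.281818^1.5 = 1.451241
Step 3: (Nd/1e16)^(-0.75) = (1.47)^(-0.75) = 0.749052
Step 4: Vbr = 60 * 1.451241 * 0.749052 = 65.2 V

65.2


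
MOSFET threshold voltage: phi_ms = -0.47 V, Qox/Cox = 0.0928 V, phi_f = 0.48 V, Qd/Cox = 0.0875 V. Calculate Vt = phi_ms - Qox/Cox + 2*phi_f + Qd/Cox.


Step 1: Vt = phi_ms - Qox/Cox + 2*phi_f + Qd/Cox
Step 2: Vt = -0.47 - 0.0928 + 2*0.48 + 0.0875
Step 3: Vt = -0.47 - 0.0928 + 0.96 + 0.0875
Step 4: Vt = 0.4847 V

0.4847


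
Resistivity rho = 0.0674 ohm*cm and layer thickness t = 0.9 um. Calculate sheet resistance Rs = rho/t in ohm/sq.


Step 1: Convert thickness to cm: t = 0.9 um = 9.0000e-05 cm
Step 2: Rs = rho / t = 0.0674 / 9.0000e-05
Step 3: Rs = 748.9 ohm/sq

748.9


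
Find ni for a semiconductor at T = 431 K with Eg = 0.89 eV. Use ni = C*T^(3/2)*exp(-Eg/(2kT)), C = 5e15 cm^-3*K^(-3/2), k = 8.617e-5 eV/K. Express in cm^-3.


Step 1: Compute kT = 8.617e-5 * 431 = 0.03713927 eV
Step 2: Exponent = -Eg/(2kT) = -0.89/(2*0.03713927) = -11.98193
Step 3: T^(3/2) = 431^1.5 = 8947.79
Step 4: ni = 5e15 * 8947.79 * exp(-11.98193) = 2.80e+14 cm^-3

2.80e+14


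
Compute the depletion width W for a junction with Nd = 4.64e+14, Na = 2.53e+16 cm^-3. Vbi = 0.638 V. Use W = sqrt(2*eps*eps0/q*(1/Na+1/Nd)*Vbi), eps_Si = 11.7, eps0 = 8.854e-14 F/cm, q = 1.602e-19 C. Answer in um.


Step 1: 1/Na + 1/Nd = 1/2.53e+16 + 1/4.64e+14 = 2.19470e-15
Step 2: 2*eps*eps0/q = 2*11.7*8.854e-14/1.602e-19 = 1.293281e+07
Step 3: W^2 = 1.293281e+07 * 2.19470e-15 * 0.638 = 1.81088e-08
Step 4: W = sqrt(1.81088e-08) = 1.346e-04 cm = 1.346 um

1.346


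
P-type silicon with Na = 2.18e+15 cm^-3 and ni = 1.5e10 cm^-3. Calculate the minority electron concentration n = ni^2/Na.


Step 1: Majority hole concentration p ≈ Na = 2.18e+15 cm^-3
Step 2: n = ni^2 / Na = (1.5e10)^2 / 2.18e+15
Step 3: n = 1.03e+05 cm^-3

1.03e+05


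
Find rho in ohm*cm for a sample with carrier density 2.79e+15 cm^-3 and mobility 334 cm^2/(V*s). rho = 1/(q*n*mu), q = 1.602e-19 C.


Step 1: sigma = q * n * mu = 1.602e-19 * 2.79e+15 * 334 = 1.49284e-01 S/cm
Step 2: rho = 1 / sigma = 1 / 1.49284e-01 = 6.699 ohm*cm

6.699


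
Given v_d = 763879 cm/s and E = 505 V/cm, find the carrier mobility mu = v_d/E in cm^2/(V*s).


Step 1: mu = v_d / E
Step 2: mu = 763879 / 505
Step 3: mu = 1512.63 cm^2/(V*s)

1512.63


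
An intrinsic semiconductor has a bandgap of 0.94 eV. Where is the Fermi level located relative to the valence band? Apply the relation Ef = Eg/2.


Step 1: For an intrinsic semiconductor, the Fermi level sits at midgap.
Step 2: Ef = Eg / 2 = 0.94 / 2 = 0.47 eV

0.47


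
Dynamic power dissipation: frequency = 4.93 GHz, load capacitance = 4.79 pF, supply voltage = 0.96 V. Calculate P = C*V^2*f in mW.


Step 1: V^2 = 0.96^2 = 0.9216 V^2
Step 2: P = C*V^2*f = 4.79e-12 F * 0.9216 * 4.93e9 Hz
Step 3: P = 2.176330752e-02 W
Step 4: P = 21.763 mW

21.763


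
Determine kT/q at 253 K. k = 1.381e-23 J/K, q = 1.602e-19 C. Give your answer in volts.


Step 1: kT = 1.381e-23 * 253 = 3.49393e-21 J
Step 2: Vt = kT/q = 3.49393e-21 / 1.602e-19
Step 3: Vt = 0.02181 V

0.02181


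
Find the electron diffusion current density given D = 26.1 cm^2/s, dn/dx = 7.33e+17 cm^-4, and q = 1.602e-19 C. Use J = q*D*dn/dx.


Step 1: J = q * D * (dn/dx)
Step 2: J = 1.602e-19 * 26.1 * 7.33e+17
Step 3: J = 3.06e+00 A/cm^2

3.06e+00


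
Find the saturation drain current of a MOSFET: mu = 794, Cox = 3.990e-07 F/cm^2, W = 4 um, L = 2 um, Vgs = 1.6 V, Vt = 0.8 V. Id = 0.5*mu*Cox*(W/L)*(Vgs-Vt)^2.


Step 1: Overdrive voltage Vov = Vgs - Vt = 1.6 - 0.8 = 0.8 V
Step 2: W/L = 4/2 = 2
Step 3: Id = 0.5 * 794 * 3.990e-07 * 2 * 0.8^2
Step 4: Id = 2.03e-04 A

2.03e-04


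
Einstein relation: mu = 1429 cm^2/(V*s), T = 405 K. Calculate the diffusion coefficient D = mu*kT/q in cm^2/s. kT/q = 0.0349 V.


Step 1: D = mu * (kT/q)
Step 2: D = 1429 * 0.0349
Step 3: D = 49.87 cm^2/s

49.87


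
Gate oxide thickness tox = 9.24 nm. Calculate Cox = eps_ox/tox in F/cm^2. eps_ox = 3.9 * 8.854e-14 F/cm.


Step 1: eps_ox = 3.9 * 8.854e-14 = 3.45306e-13 F/cm
Step 2: tox in cm = 9.24 nm * 1e-7 = 9.2400e-07 cm
Step 3: Cox = 3.45306e-13 / 9.2400e-07 = 3.74e-07 F/cm^2

3.74e-07


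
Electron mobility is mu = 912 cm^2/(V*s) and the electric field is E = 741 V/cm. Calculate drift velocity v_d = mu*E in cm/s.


Step 1: v_d = mu * E
Step 2: v_d = 912 * 741 = 675792
Step 3: v_d = 6.76e+05 cm/s

6.76e+05


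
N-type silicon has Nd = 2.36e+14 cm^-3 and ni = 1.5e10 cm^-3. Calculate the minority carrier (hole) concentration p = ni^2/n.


Step 1: Since Nd >> ni, n ≈ Nd = 2.36e+14 cm^-3
Step 2: p = ni^2 / n = (1.5e10)^2 / 2.36e+14
Step 3: p = 2.25e20 / 2.36e+14 = 9.53e+05 cm^-3

9.53e+05


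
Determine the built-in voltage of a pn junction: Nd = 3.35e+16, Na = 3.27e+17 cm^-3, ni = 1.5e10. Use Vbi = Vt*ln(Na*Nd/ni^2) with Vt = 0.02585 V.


Step 1: Compute Na*Nd/ni^2 = 3.27e+17 * 3.35e+16 / (1.5e10)^2 = 4.8687e+13
Step 2: ln(4.8687e+13) = 31.5164
Step 3: Vbi = 0.02585 * 31.5164 = 0.815 V

0.815


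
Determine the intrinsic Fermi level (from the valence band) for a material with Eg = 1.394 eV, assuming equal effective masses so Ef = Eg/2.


Step 1: For an intrinsic semiconductor, the Fermi level sits at midgap.
Step 2: Ef = Eg / 2 = 1.394 / 2 = 0.697 eV

0.697


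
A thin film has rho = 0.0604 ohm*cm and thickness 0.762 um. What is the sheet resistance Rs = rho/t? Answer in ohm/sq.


Step 1: Convert thickness to cm: t = 0.762 um = 7.6200e-05 cm
Step 2: Rs = rho / t = 0.0604 / 7.6200e-05
Step 3: Rs = 792.7 ohm/sq

792.7


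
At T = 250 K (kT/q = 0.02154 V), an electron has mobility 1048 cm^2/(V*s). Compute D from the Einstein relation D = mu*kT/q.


Step 1: D = mu * (kT/q)
Step 2: D = 1048 * 0.02154
Step 3: D = 22.57 cm^2/s

22.57


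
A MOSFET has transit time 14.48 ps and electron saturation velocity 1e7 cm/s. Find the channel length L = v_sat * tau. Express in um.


Step 1: tau in seconds = 14.48 ps * 1e-12 = 1.4480e-11 s
Step 2: L = v_sat * tau = 1e7 * 1.4480e-11 = 1.4480e-04 cm
Step 3: L in um = 1.4480e-04 * 1e4 = 1.448 um

1.448


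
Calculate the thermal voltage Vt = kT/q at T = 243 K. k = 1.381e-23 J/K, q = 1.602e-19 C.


Step 1: kT = 1.381e-23 * 243 = 3.35583e-21 J
Step 2: Vt = kT/q = 3.35583e-21 / 1.602e-19
Step 3: Vt = 0.02095 V

0.02095


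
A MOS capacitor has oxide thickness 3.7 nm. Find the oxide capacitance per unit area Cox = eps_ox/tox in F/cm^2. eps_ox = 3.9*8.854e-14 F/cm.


Step 1: eps_ox = 3.9 * 8.854e-14 = 3.45306e-13 F/cm
Step 2: tox in cm = 3.7 nm * 1e-7 = 3.7000e-07 cm
Step 3: Cox = 3.45306e-13 / 3.7000e-07 = 9.33e-07 F/cm^2

9.33e-07


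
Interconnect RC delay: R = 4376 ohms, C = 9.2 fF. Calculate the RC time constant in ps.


Step 1: tau = R * C
Step 2: tau = 4376 * 9.2 fF = 4376 * 9.2e-15 F
Step 3: tau = 4.02592e-11 s = 40.2592 ps

40.2592


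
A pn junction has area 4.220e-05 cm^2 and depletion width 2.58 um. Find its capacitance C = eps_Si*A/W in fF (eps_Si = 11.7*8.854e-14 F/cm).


Step 1: eps_Si = 11.7 * 8.854e-14 = 1.035918e-12 F/cm
Step 2: W in cm = 2.58 * 1e-4 = 2.58e-04 cm
Step 3: C = 1.035918e-12 * 4.220e-05 / 2.58e-04 = 1.694409e-13 F
Step 4: C = 169.44 fF

169.44


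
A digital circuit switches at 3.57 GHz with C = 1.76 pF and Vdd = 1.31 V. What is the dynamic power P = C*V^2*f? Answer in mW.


Step 1: V^2 = 1.31^2 = 1.7161 V^2
Step 2: P = C*V^2*f = 1.76e-12 F * 1.7161 * 3.57e9 Hz
Step 3: P = 1.078259952e-02 W
Step 4: P = 10.783 mW

10.783


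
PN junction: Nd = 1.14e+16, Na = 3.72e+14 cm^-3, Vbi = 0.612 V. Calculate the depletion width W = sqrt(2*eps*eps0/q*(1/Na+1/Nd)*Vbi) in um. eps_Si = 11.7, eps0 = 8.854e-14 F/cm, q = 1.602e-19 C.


Step 1: 1/Na + 1/Nd = 1/3.72e+14 + 1/1.14e+16 = 2.77589e-15
Step 2: 2*eps*eps0/q = 2*11.7*8.854e-14/1.602e-19 = 1.293281e+07
Step 3: W^2 = 1.293281e+07 * 2.77589e-15 * 0.612 = 2.19708e-08
Step 4: W = sqrt(2.19708e-08) = 1.482e-04 cm = 1.482 um

1.482


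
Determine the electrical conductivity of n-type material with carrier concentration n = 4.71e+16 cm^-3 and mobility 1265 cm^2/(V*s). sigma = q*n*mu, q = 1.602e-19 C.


Step 1: sigma = q * n * mu
Step 2: sigma = 1.602e-19 * 4.71e+16 * 1265
Step 3: sigma = 9.545e+00 S/cm

9.545e+00


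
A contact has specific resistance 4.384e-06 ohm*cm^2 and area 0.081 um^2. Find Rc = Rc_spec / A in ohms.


Step 1: Convert area to cm^2: 0.081 um^2 = 8.1000e-10 cm^2
Step 2: Rc = Rc_spec / A = 4.384e-06 / 8.1000e-10
Step 3: Rc = 5.41e+03 ohms

5.41e+03


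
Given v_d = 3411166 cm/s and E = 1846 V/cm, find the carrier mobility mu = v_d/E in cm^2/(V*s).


Step 1: mu = v_d / E
Step 2: mu = 3411166 / 1846
Step 3: mu = 1847.87 cm^2/(V*s)

1847.87


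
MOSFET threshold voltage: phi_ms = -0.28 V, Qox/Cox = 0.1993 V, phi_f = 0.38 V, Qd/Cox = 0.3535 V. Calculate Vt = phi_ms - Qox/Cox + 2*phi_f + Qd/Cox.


Step 1: Vt = phi_ms - Qox/Cox + 2*phi_f + Qd/Cox
Step 2: Vt = -0.28 - 0.1993 + 2*0.38 + 0.3535
Step 3: Vt = -0.28 - 0.1993 + 0.76 + 0.3535
Step 4: Vt = 0.6342 V

0.6342


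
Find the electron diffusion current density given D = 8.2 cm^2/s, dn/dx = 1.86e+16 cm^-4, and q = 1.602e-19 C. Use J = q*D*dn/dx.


Step 1: J = q * D * (dn/dx)
Step 2: J = 1.602e-19 * 8.2 * 1.86e+16
Step 3: J = 2.44e-02 A/cm^2

2.44e-02


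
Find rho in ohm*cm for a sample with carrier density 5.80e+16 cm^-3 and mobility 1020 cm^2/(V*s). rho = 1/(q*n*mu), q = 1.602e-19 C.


Step 1: sigma = q * n * mu = 1.602e-19 * 5.80e+16 * 1020 = 9.47743e+00 S/cm
Step 2: rho = 1 / sigma = 1 / 9.47743e+00 = 0.1055 ohm*cm

0.1055


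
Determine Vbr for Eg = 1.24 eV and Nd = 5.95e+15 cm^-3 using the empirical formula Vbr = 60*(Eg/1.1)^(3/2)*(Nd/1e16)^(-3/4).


Step 1: Eg/1.1 = 1.24/1.1 = 1.127273
Step 2: (Eg/1.1)^1.5 = 1.127273^1.5 = 1.196861
Step 3: (Nd/1e16)^(-0.75) = (0.595)^(-0.75) = 1.476088
Step 4: Vbr = 60 * 1.196861 * 1.476088 = 106.0 V

106.0


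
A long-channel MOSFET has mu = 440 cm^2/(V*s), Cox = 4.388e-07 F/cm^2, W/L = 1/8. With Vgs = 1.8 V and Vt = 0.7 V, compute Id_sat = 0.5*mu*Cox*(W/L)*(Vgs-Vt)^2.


Step 1: Overdrive voltage Vov = Vgs - Vt = 1.8 - 0.7 = 1.1 V
Step 2: W/L = 1/8 = 0.125
Step 3: Id = 0.5 * 440 * 4.388e-07 * 0.125 * 1.1^2
Step 4: Id = 1.46e-05 A

1.46e-05


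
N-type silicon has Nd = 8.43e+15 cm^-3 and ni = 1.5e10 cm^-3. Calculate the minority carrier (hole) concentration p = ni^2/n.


Step 1: Since Nd >> ni, n ≈ Nd = 8.43e+15 cm^-3
Step 2: p = ni^2 / n = (1.5e10)^2 / 8.43e+15
Step 3: p = 2.25e20 / 8.43e+15 = 2.67e+04 cm^-3

2.67e+04


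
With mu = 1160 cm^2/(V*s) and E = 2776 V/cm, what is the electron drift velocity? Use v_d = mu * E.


Step 1: v_d = mu * E
Step 2: v_d = 1160 * 2776 = 3220160
Step 3: v_d = 3.22e+06 cm/s

3.22e+06


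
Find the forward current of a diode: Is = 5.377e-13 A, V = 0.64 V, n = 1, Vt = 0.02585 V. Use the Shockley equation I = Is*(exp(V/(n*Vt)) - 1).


Step 1: V/(n*Vt) = 0.64/(1*0.02585) = 24.7582
Step 2: exp(24.7582) = 5.6539e+10
Step 3: I = 5.377e-13 * (5.6539e+10 - 1) = 3.04e-02 A

3.04e-02


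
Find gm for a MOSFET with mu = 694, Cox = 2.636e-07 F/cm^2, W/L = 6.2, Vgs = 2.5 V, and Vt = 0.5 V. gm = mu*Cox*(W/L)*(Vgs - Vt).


Step 1: Vov = Vgs - Vt = 2.5 - 0.5 = 2.0 V
Step 2: gm = mu * Cox * (W/L) * Vov
Step 3: gm = 694 * 2.636e-07 * 6.2 * 2.0 = 2.27e-03 S

2.27e-03


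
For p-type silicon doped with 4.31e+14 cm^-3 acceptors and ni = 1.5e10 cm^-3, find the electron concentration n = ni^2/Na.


Step 1: Majority hole concentration p ≈ Na = 4.31e+14 cm^-3
Step 2: n = ni^2 / Na = (1.5e10)^2 / 4.31e+14
Step 3: n = 5.22e+05 cm^-3

5.22e+05


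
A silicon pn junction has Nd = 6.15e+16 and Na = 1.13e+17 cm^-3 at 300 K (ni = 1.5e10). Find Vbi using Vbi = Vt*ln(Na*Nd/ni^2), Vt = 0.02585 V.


Step 1: Compute Na*Nd/ni^2 = 1.13e+17 * 6.15e+16 / (1.5e10)^2 = 3.0887e+13
Step 2: ln(3.0887e+13) = 31.0614
Step 3: Vbi = 0.02585 * 31.0614 = 0.803 V

0.803


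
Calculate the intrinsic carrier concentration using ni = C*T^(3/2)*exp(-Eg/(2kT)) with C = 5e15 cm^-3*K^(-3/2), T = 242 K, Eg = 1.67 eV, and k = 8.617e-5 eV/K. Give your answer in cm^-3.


Step 1: Compute kT = 8.617e-5 * 242 = 0.02085314 eV
Step 2: Exponent = -Eg/(2kT) = -1.67/(2*0.02085314) = -40.04193
Step 3: T^(3/2) = 242^1.5 = 3764.64
Step 4: ni = 5e15 * 3764.64 * exp(-40.04193) = 7.67e+01 cm^-3

7.67e+01


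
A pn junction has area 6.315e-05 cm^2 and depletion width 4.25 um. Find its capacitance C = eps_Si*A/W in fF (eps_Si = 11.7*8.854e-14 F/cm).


Step 1: eps_Si = 11.7 * 8.854e-14 = 1.035918e-12 F/cm
Step 2: W in cm = 4.25 * 1e-4 = 4.25e-04 cm
Step 3: C = 1.035918e-12 * 6.315e-05 / 4.25e-04 = 1.539252e-13 F
Step 4: C = 153.93 fF

153.93


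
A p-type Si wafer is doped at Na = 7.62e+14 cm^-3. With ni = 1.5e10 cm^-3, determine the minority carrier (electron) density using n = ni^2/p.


Step 1: Majority hole concentration p ≈ Na = 7.62e+14 cm^-3
Step 2: n = ni^2 / Na = (1.5e10)^2 / 7.62e+14
Step 3: n = 2.95e+05 cm^-3

2.95e+05


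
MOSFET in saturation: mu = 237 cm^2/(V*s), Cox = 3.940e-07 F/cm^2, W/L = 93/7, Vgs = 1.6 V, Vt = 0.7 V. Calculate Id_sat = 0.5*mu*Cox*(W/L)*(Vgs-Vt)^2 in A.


Step 1: Overdrive voltage Vov = Vgs - Vt = 1.6 - 0.7 = 0.9 V
Step 2: W/L = 93/7 = 13.2857
Step 3: Id = 0.5 * 237 * 3.940e-07 * 13.2857 * 0.9^2
Step 4: Id = 5.02e-04 A

5.02e-04


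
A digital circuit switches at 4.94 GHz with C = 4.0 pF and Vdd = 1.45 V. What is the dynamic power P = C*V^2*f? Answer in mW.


Step 1: V^2 = 1.45^2 = 2.1025 V^2
Step 2: P = C*V^2*f = 4.0e-12 F * 2.1025 * 4.94e9 Hz
Step 3: P = 4.15454e-02 W
Step 4: P = 41.545 mW

41.545


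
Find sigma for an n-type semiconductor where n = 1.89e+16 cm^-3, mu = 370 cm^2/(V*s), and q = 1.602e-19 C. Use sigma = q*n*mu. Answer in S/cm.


Step 1: sigma = q * n * mu
Step 2: sigma = 1.602e-19 * 1.89e+16 * 370
Step 3: sigma = 1.120e+00 S/cm

1.120e+00


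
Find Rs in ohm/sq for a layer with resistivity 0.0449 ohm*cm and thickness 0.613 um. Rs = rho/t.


Step 1: Convert thickness to cm: t = 0.613 um = 6.1300e-05 cm
Step 2: Rs = rho / t = 0.0449 / 6.1300e-05
Step 3: Rs = 732.5 ohm/sq

732.5


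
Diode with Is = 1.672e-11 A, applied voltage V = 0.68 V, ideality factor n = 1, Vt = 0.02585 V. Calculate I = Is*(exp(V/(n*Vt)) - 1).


Step 1: V/(n*Vt) = 0.68/(1*0.02585) = 26.3056
Step 2: exp(26.3056) = 2.6569e+11
Step 3: I = 1.672e-11 * (2.6569e+11 - 1) = 4.44e+00 A

4.44e+00


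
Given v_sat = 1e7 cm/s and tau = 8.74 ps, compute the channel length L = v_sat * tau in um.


Step 1: tau in seconds = 8.74 ps * 1e-12 = 8.7400e-12 s
Step 2: L = v_sat * tau = 1e7 * 8.7400e-12 = 8.7400e-05 cm
Step 3: L in um = 8.7400e-05 * 1e4 = 0.874 um

0.874
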